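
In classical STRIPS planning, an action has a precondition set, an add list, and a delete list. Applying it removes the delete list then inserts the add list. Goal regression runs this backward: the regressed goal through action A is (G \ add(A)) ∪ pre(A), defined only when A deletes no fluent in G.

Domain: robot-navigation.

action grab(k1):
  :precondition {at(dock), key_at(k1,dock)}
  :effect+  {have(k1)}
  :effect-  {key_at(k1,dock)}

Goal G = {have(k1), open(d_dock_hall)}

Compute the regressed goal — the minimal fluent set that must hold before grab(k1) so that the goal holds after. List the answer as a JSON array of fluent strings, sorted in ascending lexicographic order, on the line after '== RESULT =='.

Compute (G \ add) ∪ pre:
  G ∩ del = {}  (empty — regression defined)
  G \ add = {have(k1), open(d_dock_hall)} \ {have(k1)} = {open(d_dock_hall)}
  ∪ pre   = {open(d_dock_hall)} ∪ {at(dock), key_at(k1,dock)}
          = {at(dock), key_at(k1,dock), open(d_dock_hall)}

== RESULT ==
["at(dock)", "key_at(k1,dock)", "open(d_dock_hall)"]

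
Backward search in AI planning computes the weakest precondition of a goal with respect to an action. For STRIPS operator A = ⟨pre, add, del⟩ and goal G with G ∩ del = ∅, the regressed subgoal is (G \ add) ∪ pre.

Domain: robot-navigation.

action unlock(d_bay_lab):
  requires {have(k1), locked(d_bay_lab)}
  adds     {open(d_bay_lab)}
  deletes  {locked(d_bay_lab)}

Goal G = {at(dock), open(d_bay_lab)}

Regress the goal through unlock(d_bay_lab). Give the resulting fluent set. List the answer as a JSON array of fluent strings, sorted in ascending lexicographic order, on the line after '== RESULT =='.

Compute (G \ add) ∪ pre:
  G ∩ del = {}  (empty — regression defined)
  G \ add = {at(dock), open(d_bay_lab)} \ {open(d_bay_lab)} = {at(dock)}
  ∪ pre   = {at(dock)} ∪ {have(k1), locked(d_bay_lab)}
          = {at(dock), have(k1), locked(d_bay_lab)}

== RESULT ==
["at(dock)", "have(k1)", "locked(d_bay_lab)"]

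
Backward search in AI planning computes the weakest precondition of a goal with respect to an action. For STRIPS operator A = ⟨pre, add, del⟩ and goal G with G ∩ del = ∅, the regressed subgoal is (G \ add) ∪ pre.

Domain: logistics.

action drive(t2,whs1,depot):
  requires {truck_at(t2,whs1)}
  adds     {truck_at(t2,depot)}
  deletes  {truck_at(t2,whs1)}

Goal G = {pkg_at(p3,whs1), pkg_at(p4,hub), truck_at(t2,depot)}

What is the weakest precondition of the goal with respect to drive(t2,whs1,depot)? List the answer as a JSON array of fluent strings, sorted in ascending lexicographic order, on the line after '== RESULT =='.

Compute (G \ add) ∪ pre:
  G ∩ del = {}  (empty — regression defined)
  G \ add = {pkg_at(p3,whs1), pkg_at(p4,hub), truck_at(t2,depot)} \ {truck_at(t2,depot)} = {pkg_at(p3,whs1), pkg_at(p4,hub)}
  ∪ pre   = {pkg_at(p3,whs1), pkg_at(p4,hub)} ∪ {truck_at(t2,whs1)}
          = {pkg_at(p3,whs1), pkg_at(p4,hub), truck_at(t2,whs1)}

== RESULT ==
["pkg_at(p3,whs1)", "pkg_at(p4,hub)", "truck_at(t2,whs1)"]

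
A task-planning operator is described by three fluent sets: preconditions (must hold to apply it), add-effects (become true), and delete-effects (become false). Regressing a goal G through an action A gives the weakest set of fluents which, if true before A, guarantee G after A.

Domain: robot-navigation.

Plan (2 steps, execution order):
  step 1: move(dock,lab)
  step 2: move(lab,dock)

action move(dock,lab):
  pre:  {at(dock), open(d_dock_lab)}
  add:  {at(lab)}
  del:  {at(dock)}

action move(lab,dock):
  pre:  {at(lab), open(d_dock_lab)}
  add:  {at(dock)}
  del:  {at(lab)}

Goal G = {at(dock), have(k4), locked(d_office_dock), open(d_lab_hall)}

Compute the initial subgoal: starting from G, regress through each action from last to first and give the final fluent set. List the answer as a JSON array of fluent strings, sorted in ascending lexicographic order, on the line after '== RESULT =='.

Work backward from the goal:
  through step 2 (move(lab,dock)): drop {at(dock)}, keep {have(k4), locked(d_office_dock), open(d_lab_hall)}, require {at(lab), open(d_dock_lab)}
    → {at(lab), have(k4), locked(d_office_dock), open(d_dock_lab), open(d_lab_hall)}
  through step 1 (move(dock,lab)): drop {at(lab)}, keep {have(k4), locked(d_office_dock), open(d_dock_lab), open(d_lab_hall)}, require {at(dock), open(d_dock_lab)}
    → {at(dock), have(k4), locked(d_office_dock), open(d_dock_lab), open(d_lab_hall)}

== RESULT ==
["at(dock)", "have(k4)", "locked(d_office_dock)", "open(d_dock_lab)", "open(d_lab_hall)"]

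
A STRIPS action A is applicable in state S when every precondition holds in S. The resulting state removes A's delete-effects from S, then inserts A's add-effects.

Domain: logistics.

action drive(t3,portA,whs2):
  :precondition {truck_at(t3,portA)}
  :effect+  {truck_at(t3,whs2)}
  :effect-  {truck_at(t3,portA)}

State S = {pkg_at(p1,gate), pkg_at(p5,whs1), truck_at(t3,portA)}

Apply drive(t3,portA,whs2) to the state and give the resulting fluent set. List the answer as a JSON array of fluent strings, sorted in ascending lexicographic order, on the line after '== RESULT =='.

Compute (S \ del) ∪ add:
  pre ⊆ S: {truck_at(t3,portA)} ⊆ S  — applicable
  S \ del = {pkg_at(p1,gate), pkg_at(p5,whs1)}
  ∪ add   = {pkg_at(p1,gate), pkg_at(p5,whs1), truck_at(t3,whs2)}

== RESULT ==
["pkg_at(p1,gate)", "pkg_at(p5,whs1)", "truck_at(t3,whs2)"]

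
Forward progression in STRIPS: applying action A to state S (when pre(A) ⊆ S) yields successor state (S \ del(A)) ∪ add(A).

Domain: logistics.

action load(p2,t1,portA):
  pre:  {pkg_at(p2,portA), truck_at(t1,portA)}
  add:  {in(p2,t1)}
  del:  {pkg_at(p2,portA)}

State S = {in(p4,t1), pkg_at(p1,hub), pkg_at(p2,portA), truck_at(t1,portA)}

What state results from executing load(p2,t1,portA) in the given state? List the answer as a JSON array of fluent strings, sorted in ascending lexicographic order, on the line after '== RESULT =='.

Progress:
  pre ⊆ S: {pkg_at(p2,portA), truck_at(t1,portA)} ⊆ S  — applicable
  S \ del = {in(p4,t1), pkg_at(p1,hub), truck_at(t1,portA)}
  ∪ add   = {in(p2,t1), in(p4,t1), pkg_at(p1,hub), truck_at(t1,portA)}

== RESULT ==
["in(p2,t1)", "in(p4,t1)", "pkg_at(p1,hub)", "truck_at(t1,portA)"]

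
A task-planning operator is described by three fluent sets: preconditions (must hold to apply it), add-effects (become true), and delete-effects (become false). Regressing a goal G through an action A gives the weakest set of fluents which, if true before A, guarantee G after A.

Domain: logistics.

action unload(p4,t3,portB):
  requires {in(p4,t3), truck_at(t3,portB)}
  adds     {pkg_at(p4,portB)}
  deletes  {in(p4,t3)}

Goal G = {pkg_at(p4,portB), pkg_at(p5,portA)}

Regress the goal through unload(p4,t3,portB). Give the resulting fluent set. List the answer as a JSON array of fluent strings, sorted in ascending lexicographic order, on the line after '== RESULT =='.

Regress:
  G ∩ del = {}  (empty — regression defined)
  G \ add = {pkg_at(p4,portB), pkg_at(p5,portA)} \ {pkg_at(p4,portB)} = {pkg_at(p5,portA)}
  ∪ pre   = {pkg_at(p5,portA)} ∪ {in(p4,t3), truck_at(t3,portB)}
          = {in(p4,t3), pkg_at(p5,portA), truck_at(t3,portB)}

== RESULT ==
["in(p4,t3)", "pkg_at(p5,portA)", "truck_at(t3,portB)"]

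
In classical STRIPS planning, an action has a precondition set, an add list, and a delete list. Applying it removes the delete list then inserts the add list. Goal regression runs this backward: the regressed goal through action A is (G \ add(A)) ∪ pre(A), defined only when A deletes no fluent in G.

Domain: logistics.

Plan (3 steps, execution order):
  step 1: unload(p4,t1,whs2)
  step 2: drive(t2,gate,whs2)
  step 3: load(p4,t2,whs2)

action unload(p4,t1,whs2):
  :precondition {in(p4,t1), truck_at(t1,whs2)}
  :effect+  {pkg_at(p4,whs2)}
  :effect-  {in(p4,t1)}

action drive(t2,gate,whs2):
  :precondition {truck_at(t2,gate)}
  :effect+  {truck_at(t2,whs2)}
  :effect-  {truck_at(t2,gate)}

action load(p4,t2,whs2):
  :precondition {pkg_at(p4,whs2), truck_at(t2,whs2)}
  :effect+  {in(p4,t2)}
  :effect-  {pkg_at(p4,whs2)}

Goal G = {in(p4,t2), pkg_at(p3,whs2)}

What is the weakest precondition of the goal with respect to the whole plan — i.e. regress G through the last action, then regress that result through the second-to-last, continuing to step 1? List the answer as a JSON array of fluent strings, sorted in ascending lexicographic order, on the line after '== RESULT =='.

Regress step by step:
  through step 3 (load(p4,t2,whs2)): drop {in(p4,t2)}, keep {pkg_at(p3,whs2)}, require {pkg_at(p4,whs2), truck_at(t2,whs2)}
    → {pkg_at(p3,whs2), pkg_at(p4,whs2), truck_at(t2,whs2)}
  through step 2 (drive(t2,gate,whs2)): drop {truck_at(t2,whs2)}, keep {pkg_at(p3,whs2), pkg_at(p4,whs2)}, require {truck_at(t2,gate)}
    → {pkg_at(p3,whs2), pkg_at(p4,whs2), truck_at(t2,gate)}
  through step 1 (unload(p4,t1,whs2)): drop {pkg_at(p4,whs2)}, keep {pkg_at(p3,whs2), truck_at(t2,gate)}, require {in(p4,t1), truck_at(t1,whs2)}
    → {in(p4,t1), pkg_at(p3,whs2), truck_at(t1,whs2), truck_at(t2,gate)}

== RESULT ==
["in(p4,t1)", "pkg_at(p3,whs2)", "truck_at(t1,whs2)", "truck_at(t2,gate)"]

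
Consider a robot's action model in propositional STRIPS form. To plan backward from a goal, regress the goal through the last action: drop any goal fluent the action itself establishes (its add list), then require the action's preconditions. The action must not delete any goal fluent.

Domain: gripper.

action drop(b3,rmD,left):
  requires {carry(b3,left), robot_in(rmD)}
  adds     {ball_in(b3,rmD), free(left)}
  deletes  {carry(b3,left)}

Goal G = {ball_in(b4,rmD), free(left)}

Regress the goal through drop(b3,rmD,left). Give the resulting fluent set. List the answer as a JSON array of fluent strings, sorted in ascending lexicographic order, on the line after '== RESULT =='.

Compute (G \ add) ∪ pre:
  G ∩ del = {}  (empty — regression defined)
  G \ add = {ball_in(b4,rmD), free(left)} \ {ball_in(b3,rmD), free(left)} = {ball_in(b4,rmD)}
  ∪ pre   = {ball_in(b4,rmD)} ∪ {carry(b3,left), robot_in(rmD)}
          = {ball_in(b4,rmD), carry(b3,left), robot_in(rmD)}

== RESULT ==
["ball_in(b4,rmD)", "carry(b3,left)", "robot_in(rmD)"]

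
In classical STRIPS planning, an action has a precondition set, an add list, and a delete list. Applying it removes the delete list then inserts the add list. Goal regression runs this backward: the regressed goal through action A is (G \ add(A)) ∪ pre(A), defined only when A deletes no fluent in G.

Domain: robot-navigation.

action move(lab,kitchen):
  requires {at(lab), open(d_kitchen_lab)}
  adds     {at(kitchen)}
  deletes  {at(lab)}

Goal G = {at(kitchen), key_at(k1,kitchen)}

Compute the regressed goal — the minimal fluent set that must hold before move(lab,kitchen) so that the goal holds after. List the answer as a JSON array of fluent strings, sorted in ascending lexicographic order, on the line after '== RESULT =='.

Regress:
  G ∩ del = {}  (empty — regression defined)
  G \ add = {at(kitchen), key_at(k1,kitchen)} \ {at(kitchen)} = {key_at(k1,kitchen)}
  ∪ pre   = {key_at(k1,kitchen)} ∪ {at(lab), open(d_kitchen_lab)}
          = {at(lab), key_at(k1,kitchen), open(d_kitchen_lab)}

== RESULT ==
["at(lab)", "key_at(k1,kitchen)", "open(d_kitchen_lab)"]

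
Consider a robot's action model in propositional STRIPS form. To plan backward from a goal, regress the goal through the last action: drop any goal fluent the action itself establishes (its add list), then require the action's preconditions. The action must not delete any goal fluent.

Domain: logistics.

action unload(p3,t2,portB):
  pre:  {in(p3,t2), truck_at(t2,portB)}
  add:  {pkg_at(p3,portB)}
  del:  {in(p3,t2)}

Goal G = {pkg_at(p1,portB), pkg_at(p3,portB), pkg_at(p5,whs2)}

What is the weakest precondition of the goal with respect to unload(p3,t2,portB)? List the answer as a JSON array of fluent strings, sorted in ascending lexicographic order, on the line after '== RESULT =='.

Compute (G \ add) ∪ pre:
  G ∩ del = {}  (empty — regression defined)
  G \ add = {pkg_at(p1,portB), pkg_at(p3,portB), pkg_at(p5,whs2)} \ {pkg_at(p3,portB)} = {pkg_at(p1,portB), pkg_at(p5,whs2)}
  ∪ pre   = {pkg_at(p1,portB), pkg_at(p5,whs2)} ∪ {in(p3,t2), truck_at(t2,portB)}
          = {in(p3,t2), pkg_at(p1,portB), pkg_at(p5,whs2), truck_at(t2,portB)}

== RESULT ==
["in(p3,t2)", "pkg_at(p1,portB)", "pkg_at(p5,whs2)", "truck_at(t2,portB)"]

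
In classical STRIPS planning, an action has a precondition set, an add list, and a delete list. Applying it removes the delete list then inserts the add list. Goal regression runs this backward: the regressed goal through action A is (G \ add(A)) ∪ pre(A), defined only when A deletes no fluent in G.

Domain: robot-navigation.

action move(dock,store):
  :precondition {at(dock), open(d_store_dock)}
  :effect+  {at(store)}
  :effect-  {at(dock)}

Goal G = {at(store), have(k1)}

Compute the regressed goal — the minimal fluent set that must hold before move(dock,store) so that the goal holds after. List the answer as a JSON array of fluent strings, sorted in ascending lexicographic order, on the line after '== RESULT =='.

Regress:
  G ∩ del = {}  (empty — regression defined)
  G \ add = {at(store), have(k1)} \ {at(store)} = {have(k1)}
  ∪ pre   = {have(k1)} ∪ {at(dock), open(d_store_dock)}
          = {at(dock), have(k1), open(d_store_dock)}

== RESULT ==
["at(dock)", "have(k1)", "open(d_store_dock)"]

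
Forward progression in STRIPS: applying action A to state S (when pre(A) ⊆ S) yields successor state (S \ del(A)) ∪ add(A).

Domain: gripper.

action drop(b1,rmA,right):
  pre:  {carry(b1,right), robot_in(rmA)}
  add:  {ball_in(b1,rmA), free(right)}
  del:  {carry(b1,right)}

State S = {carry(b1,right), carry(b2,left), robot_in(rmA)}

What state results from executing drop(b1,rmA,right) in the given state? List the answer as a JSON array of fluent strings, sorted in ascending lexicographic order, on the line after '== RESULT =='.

Progress:
  pre ⊆ S: {carry(b1,right), robot_in(rmA)} ⊆ S  — applicable
  S \ del = {carry(b2,left), robot_in(rmA)}
  ∪ add   = {ball_in(b1,rmA), carry(b2,left), free(right), robot_in(rmA)}

== RESULT ==
["ball_in(b1,rmA)", "carry(b2,left)", "free(right)", "robot_in(rmA)"]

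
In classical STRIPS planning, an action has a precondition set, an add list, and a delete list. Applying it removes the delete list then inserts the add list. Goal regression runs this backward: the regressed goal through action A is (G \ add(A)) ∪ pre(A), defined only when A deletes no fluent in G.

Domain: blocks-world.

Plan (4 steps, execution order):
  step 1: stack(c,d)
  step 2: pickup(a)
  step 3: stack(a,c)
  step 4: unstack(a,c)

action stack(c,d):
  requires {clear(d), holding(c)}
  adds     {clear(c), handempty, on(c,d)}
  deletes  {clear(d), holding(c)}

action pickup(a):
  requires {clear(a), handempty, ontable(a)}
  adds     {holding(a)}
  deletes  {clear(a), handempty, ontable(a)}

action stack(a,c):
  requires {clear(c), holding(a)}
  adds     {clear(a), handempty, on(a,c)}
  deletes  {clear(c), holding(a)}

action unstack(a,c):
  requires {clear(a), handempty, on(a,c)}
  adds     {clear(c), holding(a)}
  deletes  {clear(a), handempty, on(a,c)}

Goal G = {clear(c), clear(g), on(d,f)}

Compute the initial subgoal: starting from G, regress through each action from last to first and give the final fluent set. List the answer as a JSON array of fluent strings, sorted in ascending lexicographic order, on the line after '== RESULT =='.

Work backward from the goal:
  through step 4 (unstack(a,c)): drop {clear(c)}, keep {clear(g), on(d,f)}, require {clear(a), handempty, on(a,c)}
    → {clear(a), clear(g), handempty, on(a,c), on(d,f)}
  through step 3 (stack(a,c)): drop {clear(a), handempty, on(a,c)}, keep {clear(g), on(d,f)}, require {clear(c), holding(a)}
    → {clear(c), clear(g), holding(a), on(d,f)}
  through step 2 (pickup(a)): drop {holding(a)}, keep {clear(c), clear(g), on(d,f)}, require {clear(a), handempty, ontable(a)}
    → {clear(a), clear(c), clear(g), handempty, on(d,f), ontable(a)}
  through step 1 (stack(c,d)): drop {clear(c), handempty}, keep {clear(a), clear(g), on(d,f), ontable(a)}, require {clear(d), holding(c)}
    → {clear(a), clear(d), clear(g), holding(c), on(d,f), ontable(a)}

== RESULT ==
["clear(a)", "clear(d)", "clear(g)", "holding(c)", "on(d,f)", "ontable(a)"]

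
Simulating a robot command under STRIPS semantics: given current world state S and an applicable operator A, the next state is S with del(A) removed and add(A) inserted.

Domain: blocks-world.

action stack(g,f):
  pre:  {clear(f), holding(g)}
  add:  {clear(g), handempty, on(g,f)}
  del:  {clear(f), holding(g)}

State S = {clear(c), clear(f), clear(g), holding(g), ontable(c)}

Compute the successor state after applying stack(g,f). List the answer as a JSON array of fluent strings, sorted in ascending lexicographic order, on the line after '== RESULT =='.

Progress:
  pre ⊆ S: {clear(f), holding(g)} ⊆ S  — applicable
  S \ del = {clear(c), clear(g), ontable(c)}
  ∪ add   = {clear(c), clear(g), handempty, on(g,f), ontable(c)}

== RESULT ==
["clear(c)", "clear(g)", "handempty", "on(g,f)", "ontable(c)"]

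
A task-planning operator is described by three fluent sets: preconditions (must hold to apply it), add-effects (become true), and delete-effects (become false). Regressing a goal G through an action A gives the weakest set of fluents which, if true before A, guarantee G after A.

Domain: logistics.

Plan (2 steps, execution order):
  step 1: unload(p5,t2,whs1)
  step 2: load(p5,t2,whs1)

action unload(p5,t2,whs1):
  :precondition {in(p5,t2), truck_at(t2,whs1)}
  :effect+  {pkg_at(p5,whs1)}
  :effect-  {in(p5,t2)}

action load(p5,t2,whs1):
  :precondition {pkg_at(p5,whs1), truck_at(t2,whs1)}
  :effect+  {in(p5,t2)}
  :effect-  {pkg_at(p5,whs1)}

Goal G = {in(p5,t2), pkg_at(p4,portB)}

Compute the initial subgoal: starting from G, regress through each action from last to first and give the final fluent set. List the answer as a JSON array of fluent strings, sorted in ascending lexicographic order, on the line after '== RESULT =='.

Work backward from the goal:
  through step 2 (load(p5,t2,whs1)): drop {in(p5,t2)}, keep {pkg_at(p4,portB)}, require {pkg_at(p5,whs1), truck_at(t2,whs1)}
    → {pkg_at(p4,portB), pkg_at(p5,whs1), truck_at(t2,whs1)}
  through step 1 (unload(p5,t2,whs1)): drop {pkg_at(p5,whs1)}, keep {pkg_at(p4,portB), truck_at(t2,whs1)}, require {in(p5,t2), truck_at(t2,whs1)}
    → {in(p5,t2), pkg_at(p4,portB), truck_at(t2,whs1)}

== RESULT ==
["in(p5,t2)", "pkg_at(p4,portB)", "truck_at(t2,whs1)"]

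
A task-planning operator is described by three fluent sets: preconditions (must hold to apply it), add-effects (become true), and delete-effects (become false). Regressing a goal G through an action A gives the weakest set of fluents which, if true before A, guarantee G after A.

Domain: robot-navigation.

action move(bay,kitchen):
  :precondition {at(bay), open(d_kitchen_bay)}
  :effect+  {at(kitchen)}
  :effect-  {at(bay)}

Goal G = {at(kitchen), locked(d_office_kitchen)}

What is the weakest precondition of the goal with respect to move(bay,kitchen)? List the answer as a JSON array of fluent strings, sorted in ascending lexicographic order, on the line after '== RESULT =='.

Regress:
  G ∩ del = {}  (empty — regression defined)
  G \ add = {at(kitchen), locked(d_office_kitchen)} \ {at(kitchen)} = {locked(d_office_kitchen)}
  ∪ pre   = {locked(d_office_kitchen)} ∪ {at(bay), open(d_kitchen_bay)}
          = {at(bay), locked(d_office_kitchen), open(d_kitchen_bay)}

== RESULT ==
["at(bay)", "locked(d_office_kitchen)", "open(d_kitchen_bay)"]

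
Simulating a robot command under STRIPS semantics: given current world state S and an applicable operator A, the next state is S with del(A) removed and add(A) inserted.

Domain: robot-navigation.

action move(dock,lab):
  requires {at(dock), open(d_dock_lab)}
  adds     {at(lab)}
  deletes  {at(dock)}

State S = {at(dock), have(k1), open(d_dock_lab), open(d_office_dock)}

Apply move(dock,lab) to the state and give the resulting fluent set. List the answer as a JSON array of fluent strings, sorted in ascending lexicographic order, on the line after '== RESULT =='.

Compute (S \ del) ∪ add:
  pre ⊆ S: {at(dock), open(d_dock_lab)} ⊆ S  — applicable
  S \ del = {have(k1), open(d_dock_lab), open(d_office_dock)}
  ∪ add   = {at(lab), have(k1), open(d_dock_lab), open(d_office_dock)}

== RESULT ==
["at(lab)", "have(k1)", "open(d_dock_lab)", "open(d_office_dock)"]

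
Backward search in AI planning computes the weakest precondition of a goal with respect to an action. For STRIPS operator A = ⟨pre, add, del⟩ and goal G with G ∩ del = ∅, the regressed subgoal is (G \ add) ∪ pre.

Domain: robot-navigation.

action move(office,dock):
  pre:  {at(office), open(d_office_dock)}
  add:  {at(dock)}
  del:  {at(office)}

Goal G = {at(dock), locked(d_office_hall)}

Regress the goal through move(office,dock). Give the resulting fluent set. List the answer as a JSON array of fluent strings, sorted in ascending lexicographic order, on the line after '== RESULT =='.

Compute (G \ add) ∪ pre:
  G ∩ del = {}  (empty — regression defined)
  G \ add = {at(dock), locked(d_office_hall)} \ {at(dock)} = {locked(d_office_hall)}
  ∪ pre   = {locked(d_office_hall)} ∪ {at(office), open(d_office_dock)}
          = {at(office), locked(d_office_hall), open(d_office_dock)}

== RESULT ==
["at(office)", "locked(d_office_hall)", "open(d_office_dock)"]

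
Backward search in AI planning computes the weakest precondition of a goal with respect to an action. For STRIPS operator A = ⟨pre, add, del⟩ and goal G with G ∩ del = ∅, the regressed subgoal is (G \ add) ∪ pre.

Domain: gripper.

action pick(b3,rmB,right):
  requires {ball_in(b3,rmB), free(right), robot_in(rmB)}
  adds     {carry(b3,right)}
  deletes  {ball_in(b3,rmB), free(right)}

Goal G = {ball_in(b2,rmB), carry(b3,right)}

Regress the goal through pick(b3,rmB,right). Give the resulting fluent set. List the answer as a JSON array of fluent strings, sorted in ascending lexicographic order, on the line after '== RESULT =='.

Compute (G \ add) ∪ pre:
  G ∩ del = {}  (empty — regression defined)
  G \ add = {ball_in(b2,rmB), carry(b3,right)} \ {carry(b3,right)} = {ball_in(b2,rmB)}
  ∪ pre   = {ball_in(b2,rmB)} ∪ {ball_in(b3,rmB), free(right), robot_in(rmB)}
          = {ball_in(b2,rmB), ball_in(b3,rmB), free(right), robot_in(rmB)}

== RESULT ==
["ball_in(b2,rmB)", "ball_in(b3,rmB)", "free(right)", "robot_in(rmB)"]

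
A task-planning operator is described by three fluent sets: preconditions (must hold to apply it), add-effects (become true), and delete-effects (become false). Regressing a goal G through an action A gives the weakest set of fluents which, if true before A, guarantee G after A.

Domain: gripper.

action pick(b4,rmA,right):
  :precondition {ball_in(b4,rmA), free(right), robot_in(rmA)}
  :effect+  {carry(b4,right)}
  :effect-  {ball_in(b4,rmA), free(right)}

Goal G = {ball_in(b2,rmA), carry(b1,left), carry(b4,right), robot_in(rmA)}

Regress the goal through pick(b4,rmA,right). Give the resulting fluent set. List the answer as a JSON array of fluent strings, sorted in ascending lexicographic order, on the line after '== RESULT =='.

Compute (G \ add) ∪ pre:
  G ∩ del = {}  (empty — regression defined)
  G \ add = {ball_in(b2,rmA), carry(b1,left), carry(b4,right), robot_in(rmA)} \ {carry(b4,right)} = {ball_in(b2,rmA), carry(b1,left), robot_in(rmA)}
  ∪ pre   = {ball_in(b2,rmA), carry(b1,left), robot_in(rmA)} ∪ {ball_in(b4,rmA), free(right), robot_in(rmA)}
          = {ball_in(b2,rmA), ball_in(b4,rmA), carry(b1,left), free(right), robot_in(rmA)}

== RESULT ==
["ball_in(b2,rmA)", "ball_in(b4,rmA)", "carry(b1,left)", "free(right)", "robot_in(rmA)"]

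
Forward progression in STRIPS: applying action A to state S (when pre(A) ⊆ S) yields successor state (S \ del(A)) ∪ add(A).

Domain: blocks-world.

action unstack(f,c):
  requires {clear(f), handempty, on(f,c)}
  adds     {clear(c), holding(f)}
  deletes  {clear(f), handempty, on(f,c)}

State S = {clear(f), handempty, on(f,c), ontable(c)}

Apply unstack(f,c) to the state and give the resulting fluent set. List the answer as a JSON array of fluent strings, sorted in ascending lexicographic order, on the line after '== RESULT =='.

Progress:
  pre ⊆ S: {clear(f), handempty, on(f,c)} ⊆ S  — applicable
  S \ del = {ontable(c)}
  ∪ add   = {clear(c), holding(f), ontable(c)}

== RESULT ==
["clear(c)", "holding(f)", "ontable(c)"]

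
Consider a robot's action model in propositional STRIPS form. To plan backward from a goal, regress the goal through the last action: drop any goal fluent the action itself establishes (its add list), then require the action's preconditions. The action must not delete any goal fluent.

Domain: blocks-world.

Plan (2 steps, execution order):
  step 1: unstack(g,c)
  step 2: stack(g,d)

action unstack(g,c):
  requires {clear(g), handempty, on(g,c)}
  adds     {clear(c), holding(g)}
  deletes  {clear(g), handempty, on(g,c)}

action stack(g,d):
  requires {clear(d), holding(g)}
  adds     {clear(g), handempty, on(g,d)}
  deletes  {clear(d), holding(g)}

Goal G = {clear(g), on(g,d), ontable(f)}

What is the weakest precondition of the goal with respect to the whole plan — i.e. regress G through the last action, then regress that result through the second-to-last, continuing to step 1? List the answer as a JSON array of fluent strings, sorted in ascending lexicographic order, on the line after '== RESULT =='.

Work backward from the goal:
  through step 2 (stack(g,d)): drop {clear(g), on(g,d)}, keep {ontable(f)}, require {clear(d), holding(g)}
    → {clear(d), holding(g), ontable(f)}
  through step 1 (unstack(g,c)): drop {holding(g)}, keep {clear(d), ontable(f)}, require {clear(g), handempty, on(g,c)}
    → {clear(d), clear(g), handempty, on(g,c), ontable(f)}

== RESULT ==
["clear(d)", "clear(g)", "handempty", "on(g,c)", "ontable(f)"]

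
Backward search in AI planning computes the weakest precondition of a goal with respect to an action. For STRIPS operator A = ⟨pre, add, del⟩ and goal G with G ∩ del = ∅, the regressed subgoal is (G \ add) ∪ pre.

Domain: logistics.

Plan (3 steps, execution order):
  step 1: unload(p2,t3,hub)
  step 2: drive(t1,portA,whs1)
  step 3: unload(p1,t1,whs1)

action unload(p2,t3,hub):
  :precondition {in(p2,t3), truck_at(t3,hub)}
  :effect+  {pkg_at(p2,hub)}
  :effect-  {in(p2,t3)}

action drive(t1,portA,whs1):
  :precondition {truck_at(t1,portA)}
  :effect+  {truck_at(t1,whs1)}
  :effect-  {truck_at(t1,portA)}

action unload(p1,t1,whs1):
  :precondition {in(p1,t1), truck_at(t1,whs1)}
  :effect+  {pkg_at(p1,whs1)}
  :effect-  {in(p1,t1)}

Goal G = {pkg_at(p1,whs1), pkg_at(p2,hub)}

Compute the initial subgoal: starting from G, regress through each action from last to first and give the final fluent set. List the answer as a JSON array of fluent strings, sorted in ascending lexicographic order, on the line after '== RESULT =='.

Work backward from the goal:
  through step 3 (unload(p1,t1,whs1)): drop {pkg_at(p1,whs1)}, keep {pkg_at(p2,hub)}, require {in(p1,t1), truck_at(t1,whs1)}
    → {in(p1,t1), pkg_at(p2,hub), truck_at(t1,whs1)}
  through step 2 (drive(t1,portA,whs1)): drop {truck_at(t1,whs1)}, keep {in(p1,t1), pkg_at(p2,hub)}, require {truck_at(t1,portA)}
    → {in(p1,t1), pkg_at(p2,hub), truck_at(t1,portA)}
  through step 1 (unload(p2,t3,hub)): drop {pkg_at(p2,hub)}, keep {in(p1,t1), truck_at(t1,portA)}, require {in(p2,t3), truck_at(t3,hub)}
    → {in(p1,t1), in(p2,t3), truck_at(t1,portA), truck_at(t3,hub)}

== RESULT ==
["in(p1,t1)", "in(p2,t3)", "truck_at(t1,portA)", "truck_at(t3,hub)"]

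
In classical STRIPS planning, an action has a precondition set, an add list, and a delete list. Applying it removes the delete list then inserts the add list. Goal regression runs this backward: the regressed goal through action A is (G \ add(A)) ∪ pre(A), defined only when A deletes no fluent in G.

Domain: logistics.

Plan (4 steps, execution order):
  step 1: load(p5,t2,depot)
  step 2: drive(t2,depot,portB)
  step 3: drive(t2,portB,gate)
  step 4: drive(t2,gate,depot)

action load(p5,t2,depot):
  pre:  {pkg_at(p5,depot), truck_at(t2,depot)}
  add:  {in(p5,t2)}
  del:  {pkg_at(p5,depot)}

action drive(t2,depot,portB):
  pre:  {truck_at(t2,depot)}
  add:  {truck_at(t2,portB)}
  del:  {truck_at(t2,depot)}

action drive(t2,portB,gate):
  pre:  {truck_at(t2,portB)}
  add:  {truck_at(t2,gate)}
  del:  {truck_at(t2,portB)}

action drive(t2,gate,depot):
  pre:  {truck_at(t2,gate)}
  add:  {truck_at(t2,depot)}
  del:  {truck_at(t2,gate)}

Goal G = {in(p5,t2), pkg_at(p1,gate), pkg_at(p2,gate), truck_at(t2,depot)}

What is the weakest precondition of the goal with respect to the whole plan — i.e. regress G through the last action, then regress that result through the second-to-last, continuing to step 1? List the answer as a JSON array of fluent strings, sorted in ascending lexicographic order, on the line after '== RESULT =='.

Work backward from the goal:
  through step 4 (drive(t2,gate,depot)): drop {truck_at(t2,depot)}, keep {in(p5,t2), pkg_at(p1,gate), pkg_at(p2,gate)}, require {truck_at(t2,gate)}
    → {in(p5,t2), pkg_at(p1,gate), pkg_at(p2,gate), truck_at(t2,gate)}
  through step 3 (drive(t2,portB,gate)): drop {truck_at(t2,gate)}, keep {in(p5,t2), pkg_at(p1,gate), pkg_at(p2,gate)}, require {truck_at(t2,portB)}
    → {in(p5,t2), pkg_at(p1,gate), pkg_at(p2,gate), truck_at(t2,portB)}
  through step 2 (drive(t2,depot,portB)): drop {truck_at(t2,portB)}, keep {in(p5,t2), pkg_at(p1,gate), pkg_at(p2,gate)}, require {truck_at(t2,depot)}
    → {in(p5,t2), pkg_at(p1,gate), pkg_at(p2,gate), truck_at(t2,depot)}
  through step 1 (load(p5,t2,depot)): drop {in(p5,t2)}, keep {pkg_at(p1,gate), pkg_at(p2,gate), truck_at(t2,depot)}, require {pkg_at(p5,depot), truck_at(t2,depot)}
    → {pkg_at(p1,gate), pkg_at(p2,gate), pkg_at(p5,depot), truck_at(t2,depot)}

== RESULT ==
["pkg_at(p1,gate)", "pkg_at(p2,gate)", "pkg_at(p5,depot)", "truck_at(t2,depot)"]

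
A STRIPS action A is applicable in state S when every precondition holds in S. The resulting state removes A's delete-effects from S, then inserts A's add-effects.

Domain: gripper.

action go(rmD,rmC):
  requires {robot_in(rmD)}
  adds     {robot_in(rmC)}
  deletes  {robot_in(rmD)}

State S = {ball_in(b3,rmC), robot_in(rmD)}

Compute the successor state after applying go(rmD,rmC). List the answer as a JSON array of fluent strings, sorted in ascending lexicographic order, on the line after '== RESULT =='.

Progress:
  pre ⊆ S: {robot_in(rmD)} ⊆ S  — applicable
  S \ del = {ball_in(b3,rmC)}
  ∪ add   = {ball_in(b3,rmC), robot_in(rmC)}

== RESULT ==
["ball_in(b3,rmC)", "robot_in(rmC)"]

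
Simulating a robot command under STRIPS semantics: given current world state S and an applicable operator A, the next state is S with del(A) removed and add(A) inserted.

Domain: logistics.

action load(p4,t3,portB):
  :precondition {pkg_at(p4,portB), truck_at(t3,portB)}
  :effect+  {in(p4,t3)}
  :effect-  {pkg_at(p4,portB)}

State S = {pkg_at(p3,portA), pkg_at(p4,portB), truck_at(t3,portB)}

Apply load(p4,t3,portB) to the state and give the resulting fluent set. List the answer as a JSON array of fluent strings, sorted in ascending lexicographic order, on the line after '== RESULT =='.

Progress:
  pre ⊆ S: {pkg_at(p4,portB), truck_at(t3,portB)} ⊆ S  — applicable
  S \ del = {pkg_at(p3,portA), truck_at(t3,portB)}
  ∪ add   = {in(p4,t3), pkg_at(p3,portA), truck_at(t3,portB)}

== RESULT ==
["in(p4,t3)", "pkg_at(p3,portA)", "truck_at(t3,portB)"]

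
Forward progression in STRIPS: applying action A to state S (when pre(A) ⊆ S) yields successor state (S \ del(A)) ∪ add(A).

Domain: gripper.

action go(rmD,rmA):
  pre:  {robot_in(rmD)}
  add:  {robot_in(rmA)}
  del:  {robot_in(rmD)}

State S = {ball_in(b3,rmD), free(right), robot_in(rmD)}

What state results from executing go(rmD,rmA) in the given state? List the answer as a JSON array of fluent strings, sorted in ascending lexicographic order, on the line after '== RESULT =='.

Progress:
  pre ⊆ S: {robot_in(rmD)} ⊆ S  — applicable
  S \ del = {ball_in(b3,rmD), free(right)}
  ∪ add   = {ball_in(b3,rmD), free(right), robot_in(rmA)}

== RESULT ==
["ball_in(b3,rmD)", "free(right)", "robot_in(rmA)"]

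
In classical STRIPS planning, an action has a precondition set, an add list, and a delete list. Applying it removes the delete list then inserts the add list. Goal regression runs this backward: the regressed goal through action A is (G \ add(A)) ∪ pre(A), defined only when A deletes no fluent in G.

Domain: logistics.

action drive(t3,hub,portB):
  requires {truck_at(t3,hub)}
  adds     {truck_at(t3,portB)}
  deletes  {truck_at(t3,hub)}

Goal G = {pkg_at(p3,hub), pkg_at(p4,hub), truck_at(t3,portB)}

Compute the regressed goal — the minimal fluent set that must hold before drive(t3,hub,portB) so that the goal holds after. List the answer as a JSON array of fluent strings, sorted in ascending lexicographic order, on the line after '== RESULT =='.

Compute (G \ add) ∪ pre:
  G ∩ del = {}  (empty — regression defined)
  G \ add = {pkg_at(p3,hub), pkg_at(p4,hub), truck_at(t3,portB)} \ {truck_at(t3,portB)} = {pkg_at(p3,hub), pkg_at(p4,hub)}
  ∪ pre   = {pkg_at(p3,hub), pkg_at(p4,hub)} ∪ {truck_at(t3,hub)}
          = {pkg_at(p3,hub), pkg_at(p4,hub), truck_at(t3,hub)}

== RESULT ==
["pkg_at(p3,hub)", "pkg_at(p4,hub)", "truck_at(t3,hub)"]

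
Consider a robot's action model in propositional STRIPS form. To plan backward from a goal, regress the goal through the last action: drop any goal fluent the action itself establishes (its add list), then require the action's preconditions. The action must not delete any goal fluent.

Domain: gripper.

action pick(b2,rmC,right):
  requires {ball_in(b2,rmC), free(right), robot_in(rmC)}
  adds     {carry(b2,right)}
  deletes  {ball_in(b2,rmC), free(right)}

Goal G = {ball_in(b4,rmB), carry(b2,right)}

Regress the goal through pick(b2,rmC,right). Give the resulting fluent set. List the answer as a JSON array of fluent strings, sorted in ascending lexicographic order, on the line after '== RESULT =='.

Compute (G \ add) ∪ pre:
  G ∩ del = {}  (empty — regression defined)
  G \ add = {ball_in(b4,rmB), carry(b2,right)} \ {carry(b2,right)} = {ball_in(b4,rmB)}
  ∪ pre   = {ball_in(b4,rmB)} ∪ {ball_in(b2,rmC), free(right), robot_in(rmC)}
          = {ball_in(b2,rmC), ball_in(b4,rmB), free(right), robot_in(rmC)}

== RESULT ==
["ball_in(b2,rmC)", "ball_in(b4,rmB)", "free(right)", "robot_in(rmC)"]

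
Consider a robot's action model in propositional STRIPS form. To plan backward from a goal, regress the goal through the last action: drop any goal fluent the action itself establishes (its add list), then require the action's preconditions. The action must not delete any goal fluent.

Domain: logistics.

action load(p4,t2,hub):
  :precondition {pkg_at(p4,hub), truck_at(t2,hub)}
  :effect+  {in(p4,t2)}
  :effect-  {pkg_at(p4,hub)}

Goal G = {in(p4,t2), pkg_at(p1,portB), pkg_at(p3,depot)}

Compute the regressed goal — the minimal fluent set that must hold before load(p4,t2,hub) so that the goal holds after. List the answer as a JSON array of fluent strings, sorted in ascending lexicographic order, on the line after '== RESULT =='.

Regress:
  G ∩ del = {}  (empty — regression defined)
  G \ add = {in(p4,t2), pkg_at(p1,portB), pkg_at(p3,depot)} \ {in(p4,t2)} = {pkg_at(p1,portB), pkg_at(p3,depot)}
  ∪ pre   = {pkg_at(p1,portB), pkg_at(p3,depot)} ∪ {pkg_at(p4,hub), truck_at(t2,hub)}
          = {pkg_at(p1,portB), pkg_at(p3,depot), pkg_at(p4,hub), truck_at(t2,hub)}

== RESULT ==
["pkg_at(p1,portB)", "pkg_at(p3,depot)", "pkg_at(p4,hub)", "truck_at(t2,hub)"]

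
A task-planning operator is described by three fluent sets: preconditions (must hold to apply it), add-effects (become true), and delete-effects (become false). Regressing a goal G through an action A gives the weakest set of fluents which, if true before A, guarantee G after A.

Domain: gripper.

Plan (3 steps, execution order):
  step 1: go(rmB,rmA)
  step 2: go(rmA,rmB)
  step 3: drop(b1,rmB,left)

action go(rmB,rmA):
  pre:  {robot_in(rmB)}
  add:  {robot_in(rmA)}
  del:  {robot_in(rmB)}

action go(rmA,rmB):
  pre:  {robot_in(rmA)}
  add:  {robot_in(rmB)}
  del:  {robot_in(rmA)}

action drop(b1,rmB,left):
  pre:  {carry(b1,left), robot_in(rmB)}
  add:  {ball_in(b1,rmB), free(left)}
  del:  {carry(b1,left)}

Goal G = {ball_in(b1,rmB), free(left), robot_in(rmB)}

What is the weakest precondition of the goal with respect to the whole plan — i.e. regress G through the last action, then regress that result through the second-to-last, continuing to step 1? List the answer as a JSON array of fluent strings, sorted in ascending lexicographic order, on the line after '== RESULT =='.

Work backward from the goal:
  through step 3 (drop(b1,rmB,left)): drop {ball_in(b1,rmB), free(left)}, keep {robot_in(rmB)}, require {carry(b1,left), robot_in(rmB)}
    → {carry(b1,left), robot_in(rmB)}
  through step 2 (go(rmA,rmB)): drop {robot_in(rmB)}, keep {carry(b1,left)}, require {robot_in(rmA)}
    → {carry(b1,left), robot_in(rmA)}
  through step 1 (go(rmB,rmA)): drop {robot_in(rmA)}, keep {carry(b1,left)}, require {robot_in(rmB)}
    → {carry(b1,left), robot_in(rmB)}

== RESULT ==
["carry(b1,left)", "robot_in(rmB)"]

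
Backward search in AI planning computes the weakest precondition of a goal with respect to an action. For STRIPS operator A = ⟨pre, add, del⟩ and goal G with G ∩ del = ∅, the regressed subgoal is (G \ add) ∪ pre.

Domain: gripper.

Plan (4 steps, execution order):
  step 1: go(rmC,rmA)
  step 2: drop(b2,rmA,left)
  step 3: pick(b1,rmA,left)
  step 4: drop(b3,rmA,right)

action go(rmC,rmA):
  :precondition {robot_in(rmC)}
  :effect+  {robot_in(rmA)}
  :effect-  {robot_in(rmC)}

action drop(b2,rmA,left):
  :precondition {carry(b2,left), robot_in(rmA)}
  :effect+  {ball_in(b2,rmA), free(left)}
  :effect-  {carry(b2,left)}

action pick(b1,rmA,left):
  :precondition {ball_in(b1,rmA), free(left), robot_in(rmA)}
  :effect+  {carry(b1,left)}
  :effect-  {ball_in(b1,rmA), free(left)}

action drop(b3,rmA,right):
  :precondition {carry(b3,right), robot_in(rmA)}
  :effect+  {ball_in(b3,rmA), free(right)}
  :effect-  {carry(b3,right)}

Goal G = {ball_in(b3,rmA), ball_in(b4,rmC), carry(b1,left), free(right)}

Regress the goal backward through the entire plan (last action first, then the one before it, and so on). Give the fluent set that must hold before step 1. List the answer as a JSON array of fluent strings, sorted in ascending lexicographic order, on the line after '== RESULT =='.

Regress step by step:
  through step 4 (drop(b3,rmA,right)): drop {ball_in(b3,rmA), free(right)}, keep {ball_in(b4,rmC), carry(b1,left)}, require {carry(b3,right), robot_in(rmA)}
    → {ball_in(b4,rmC), carry(b1,left), carry(b3,right), robot_in(rmA)}
  through step 3 (pick(b1,rmA,left)): drop {carry(b1,left)}, keep {ball_in(b4,rmC), carry(b3,right), robot_in(rmA)}, require {ball_in(b1,rmA), free(left), robot_in(rmA)}
    → {ball_in(b1,rmA), ball_in(b4,rmC), carry(b3,right), free(left), robot_in(rmA)}
  through step 2 (drop(b2,rmA,left)): drop {free(left)}, keep {ball_in(b1,rmA), ball_in(b4,rmC), carry(b3,right), robot_in(rmA)}, require {carry(b2,left), robot_in(rmA)}
    → {ball_in(b1,rmA), ball_in(b4,rmC), carry(b2,left), carry(b3,right), robot_in(rmA)}
  through step 1 (go(rmC,rmA)): drop {robot_in(rmA)}, keep {ball_in(b1,rmA), ball_in(b4,rmC), carry(b2,left), carry(b3,right)}, require {robot_in(rmC)}
    → {ball_in(b1,rmA), ball_in(b4,rmC), carry(b2,left), carry(b3,right), robot_in(rmC)}

== RESULT ==
["ball_in(b1,rmA)", "ball_in(b4,rmC)", "carry(b2,left)", "carry(b3,right)", "robot_in(rmC)"]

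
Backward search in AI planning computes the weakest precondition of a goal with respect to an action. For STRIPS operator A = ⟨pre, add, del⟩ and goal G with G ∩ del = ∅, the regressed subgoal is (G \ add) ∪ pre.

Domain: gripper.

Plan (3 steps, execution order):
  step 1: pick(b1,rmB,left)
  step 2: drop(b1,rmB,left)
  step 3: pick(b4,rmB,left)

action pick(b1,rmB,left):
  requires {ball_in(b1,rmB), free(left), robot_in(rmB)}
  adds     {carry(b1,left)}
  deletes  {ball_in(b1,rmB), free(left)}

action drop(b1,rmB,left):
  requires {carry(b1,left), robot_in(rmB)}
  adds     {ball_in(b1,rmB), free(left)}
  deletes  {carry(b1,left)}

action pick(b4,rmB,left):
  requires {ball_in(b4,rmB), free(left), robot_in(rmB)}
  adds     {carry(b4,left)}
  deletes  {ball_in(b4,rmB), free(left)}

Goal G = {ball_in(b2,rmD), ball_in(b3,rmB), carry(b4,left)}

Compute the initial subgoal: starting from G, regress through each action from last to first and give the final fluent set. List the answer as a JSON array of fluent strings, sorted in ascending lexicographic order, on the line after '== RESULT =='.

Regress step by step:
  through step 3 (pick(b4,rmB,left)): drop {carry(b4,left)}, keep {ball_in(b2,rmD), ball_in(b3,rmB)}, require {ball_in(b4,rmB), free(left), robot_in(rmB)}
    → {ball_in(b2,rmD), ball_in(b3,rmB), ball_in(b4,rmB), free(left), robot_in(rmB)}
  through step 2 (drop(b1,rmB,left)): drop {free(left)}, keep {ball_in(b2,rmD), ball_in(b3,rmB), ball_in(b4,rmB), robot_in(rmB)}, require {carry(b1,left), robot_in(rmB)}
    → {ball_in(b2,rmD), ball_in(b3,rmB), ball_in(b4,rmB), carry(b1,left), robot_in(rmB)}
  through step 1 (pick(b1,rmB,left)): drop {carry(b1,left)}, keep {ball_in(b2,rmD), ball_in(b3,rmB), ball_in(b4,rmB), robot_in(rmB)}, require {ball_in(b1,rmB), free(left), robot_in(rmB)}
    → {ball_in(b1,rmB), ball_in(b2,rmD), ball_in(b3,rmB), ball_in(b4,rmB), free(left), robot_in(rmB)}

== RESULT ==
["ball_in(b1,rmB)", "ball_in(b2,rmD)", "ball_in(b3,rmB)", "ball_in(b4,rmB)", "free(left)", "robot_in(rmB)"]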